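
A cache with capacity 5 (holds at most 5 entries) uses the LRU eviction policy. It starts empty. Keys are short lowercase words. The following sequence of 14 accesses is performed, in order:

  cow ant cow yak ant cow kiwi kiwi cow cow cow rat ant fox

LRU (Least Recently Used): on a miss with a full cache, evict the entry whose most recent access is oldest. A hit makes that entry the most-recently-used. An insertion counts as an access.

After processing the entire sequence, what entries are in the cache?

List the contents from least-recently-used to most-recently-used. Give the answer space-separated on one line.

LRU simulation (capacity=5):
  1. access cow: MISS. Cache (LRU->MRU): [cow]
  2. access ant: MISS. Cache (LRU->MRU): [cow ant]
  3. access cow: HIT. Cache (LRU->MRU): [ant cow]
  4. access yak: MISS. Cache (LRU->MRU): [ant cow yak]
  5. access ant: HIT. Cache (LRU->MRU): [cow yak ant]
  6. access cow: HIT. Cache (LRU->MRU): [yak ant cow]
  7. access kiwi: MISS. Cache (LRU->MRU): [yak ant cow kiwi]
  8. access kiwi: HIT. Cache (LRU->MRU): [yak ant cow kiwi]
  9. access cow: HIT. Cache (LRU->MRU): [yak ant kiwi cow]
  10. access cow: HIT. Cache (LRU->MRU): [yak ant kiwi cow]
  11. access cow: HIT. Cache (LRU->MRU): [yak ant kiwi cow]
  12. access rat: MISS. Cache (LRU->MRU): [yak ant kiwi cow rat]
  13. access ant: HIT. Cache (LRU->MRU): [yak kiwi cow rat ant]
  14. access fox: MISS, evict yak. Cache (LRU->MRU): [kiwi cow rat ant fox]
Total: 8 hits, 6 misses, 1 evictions

Answer: kiwi cow rat ant fox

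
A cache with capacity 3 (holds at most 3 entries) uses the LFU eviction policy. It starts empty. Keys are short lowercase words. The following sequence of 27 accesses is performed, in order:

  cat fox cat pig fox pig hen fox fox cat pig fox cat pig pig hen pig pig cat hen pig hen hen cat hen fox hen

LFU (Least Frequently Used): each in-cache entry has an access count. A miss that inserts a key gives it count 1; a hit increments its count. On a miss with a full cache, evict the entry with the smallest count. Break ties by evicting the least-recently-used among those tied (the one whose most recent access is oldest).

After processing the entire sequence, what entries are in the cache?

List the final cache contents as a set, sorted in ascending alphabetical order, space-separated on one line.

Answer: fox hen pig

Derivation:
LFU simulation (capacity=3):
  1. access cat: MISS. Cache: [cat(c=1)]
  2. access fox: MISS. Cache: [cat(c=1) fox(c=1)]
  3. access cat: HIT, count now 2. Cache: [fox(c=1) cat(c=2)]
  4. access pig: MISS. Cache: [fox(c=1) pig(c=1) cat(c=2)]
  5. access fox: HIT, count now 2. Cache: [pig(c=1) cat(c=2) fox(c=2)]
  6. access pig: HIT, count now 2. Cache: [cat(c=2) fox(c=2) pig(c=2)]
  7. access hen: MISS, evict cat(c=2). Cache: [hen(c=1) fox(c=2) pig(c=2)]
  8. access fox: HIT, count now 3. Cache: [hen(c=1) pig(c=2) fox(c=3)]
  9. access fox: HIT, count now 4. Cache: [hen(c=1) pig(c=2) fox(c=4)]
  10. access cat: MISS, evict hen(c=1). Cache: [cat(c=1) pig(c=2) fox(c=4)]
  11. access pig: HIT, count now 3. Cache: [cat(c=1) pig(c=3) fox(c=4)]
  12. access fox: HIT, count now 5. Cache: [cat(c=1) pig(c=3) fox(c=5)]
  13. access cat: HIT, count now 2. Cache: [cat(c=2) pig(c=3) fox(c=5)]
  14. access pig: HIT, count now 4. Cache: [cat(c=2) pig(c=4) fox(c=5)]
  15. access pig: HIT, count now 5. Cache: [cat(c=2) fox(c=5) pig(c=5)]
  16. access hen: MISS, evict cat(c=2). Cache: [hen(c=1) fox(c=5) pig(c=5)]
  17. access pig: HIT, count now 6. Cache: [hen(c=1) fox(c=5) pig(c=6)]
  18. access pig: HIT, count now 7. Cache: [hen(c=1) fox(c=5) pig(c=7)]
  19. access cat: MISS, evict hen(c=1). Cache: [cat(c=1) fox(c=5) pig(c=7)]
  20. access hen: MISS, evict cat(c=1). Cache: [hen(c=1) fox(c=5) pig(c=7)]
  21. access pig: HIT, count now 8. Cache: [hen(c=1) fox(c=5) pig(c=8)]
  22. access hen: HIT, count now 2. Cache: [hen(c=2) fox(c=5) pig(c=8)]
  23. access hen: HIT, count now 3. Cache: [hen(c=3) fox(c=5) pig(c=8)]
  24. access cat: MISS, evict hen(c=3). Cache: [cat(c=1) fox(c=5) pig(c=8)]
  25. access hen: MISS, evict cat(c=1). Cache: [hen(c=1) fox(c=5) pig(c=8)]
  26. access fox: HIT, count now 6. Cache: [hen(c=1) fox(c=6) pig(c=8)]
  27. access hen: HIT, count now 2. Cache: [hen(c=2) fox(c=6) pig(c=8)]
Total: 17 hits, 10 misses, 7 evictions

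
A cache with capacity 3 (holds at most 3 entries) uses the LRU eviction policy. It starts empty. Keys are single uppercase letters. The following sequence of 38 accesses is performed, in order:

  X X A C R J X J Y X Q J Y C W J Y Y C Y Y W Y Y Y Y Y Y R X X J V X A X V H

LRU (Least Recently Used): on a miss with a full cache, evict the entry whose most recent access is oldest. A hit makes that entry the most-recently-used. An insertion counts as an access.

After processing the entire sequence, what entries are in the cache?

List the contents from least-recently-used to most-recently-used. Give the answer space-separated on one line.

Answer: X V H

Derivation:
LRU simulation (capacity=3):
  1. access X: MISS. Cache (LRU->MRU): [X]
  2. access X: HIT. Cache (LRU->MRU): [X]
  3. access A: MISS. Cache (LRU->MRU): [X A]
  4. access C: MISS. Cache (LRU->MRU): [X A C]
  5. access R: MISS, evict X. Cache (LRU->MRU): [A C R]
  6. access J: MISS, evict A. Cache (LRU->MRU): [C R J]
  7. access X: MISS, evict C. Cache (LRU->MRU): [R J X]
  8. access J: HIT. Cache (LRU->MRU): [R X J]
  9. access Y: MISS, evict R. Cache (LRU->MRU): [X J Y]
  10. access X: HIT. Cache (LRU->MRU): [J Y X]
  11. access Q: MISS, evict J. Cache (LRU->MRU): [Y X Q]
  12. access J: MISS, evict Y. Cache (LRU->MRU): [X Q J]
  13. access Y: MISS, evict X. Cache (LRU->MRU): [Q J Y]
  14. access C: MISS, evict Q. Cache (LRU->MRU): [J Y C]
  15. access W: MISS, evict J. Cache (LRU->MRU): [Y C W]
  16. access J: MISS, evict Y. Cache (LRU->MRU): [C W J]
  17. access Y: MISS, evict C. Cache (LRU->MRU): [W J Y]
  18. access Y: HIT. Cache (LRU->MRU): [W J Y]
  19. access C: MISS, evict W. Cache (LRU->MRU): [J Y C]
  20. access Y: HIT. Cache (LRU->MRU): [J C Y]
  21. access Y: HIT. Cache (LRU->MRU): [J C Y]
  22. access W: MISS, evict J. Cache (LRU->MRU): [C Y W]
  23. access Y: HIT. Cache (LRU->MRU): [C W Y]
  24. access Y: HIT. Cache (LRU->MRU): [C W Y]
  25. access Y: HIT. Cache (LRU->MRU): [C W Y]
  26. access Y: HIT. Cache (LRU->MRU): [C W Y]
  27. access Y: HIT. Cache (LRU->MRU): [C W Y]
  28. access Y: HIT. Cache (LRU->MRU): [C W Y]
  29. access R: MISS, evict C. Cache (LRU->MRU): [W Y R]
  30. access X: MISS, evict W. Cache (LRU->MRU): [Y R X]
  31. access X: HIT. Cache (LRU->MRU): [Y R X]
  32. access J: MISS, evict Y. Cache (LRU->MRU): [R X J]
  33. access V: MISS, evict R. Cache (LRU->MRU): [X J V]
  34. access X: HIT. Cache (LRU->MRU): [J V X]
  35. access A: MISS, evict J. Cache (LRU->MRU): [V X A]
  36. access X: HIT. Cache (LRU->MRU): [V A X]
  37. access V: HIT. Cache (LRU->MRU): [A X V]
  38. access H: MISS, evict A. Cache (LRU->MRU): [X V H]
Total: 16 hits, 22 misses, 19 evictions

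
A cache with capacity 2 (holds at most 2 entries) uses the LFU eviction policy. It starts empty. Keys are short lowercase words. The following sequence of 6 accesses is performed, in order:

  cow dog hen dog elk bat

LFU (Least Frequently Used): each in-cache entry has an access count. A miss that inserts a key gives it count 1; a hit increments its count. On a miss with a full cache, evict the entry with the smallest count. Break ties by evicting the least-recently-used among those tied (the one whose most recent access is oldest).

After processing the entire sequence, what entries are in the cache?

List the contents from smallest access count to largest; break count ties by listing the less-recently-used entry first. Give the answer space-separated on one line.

Answer: bat dog

Derivation:
LFU simulation (capacity=2):
  1. access cow: MISS. Cache: [cow(c=1)]
  2. access dog: MISS. Cache: [cow(c=1) dog(c=1)]
  3. access hen: MISS, evict cow(c=1). Cache: [dog(c=1) hen(c=1)]
  4. access dog: HIT, count now 2. Cache: [hen(c=1) dog(c=2)]
  5. access elk: MISS, evict hen(c=1). Cache: [elk(c=1) dog(c=2)]
  6. access bat: MISS, evict elk(c=1). Cache: [bat(c=1) dog(c=2)]
Total: 1 hits, 5 misses, 3 evictions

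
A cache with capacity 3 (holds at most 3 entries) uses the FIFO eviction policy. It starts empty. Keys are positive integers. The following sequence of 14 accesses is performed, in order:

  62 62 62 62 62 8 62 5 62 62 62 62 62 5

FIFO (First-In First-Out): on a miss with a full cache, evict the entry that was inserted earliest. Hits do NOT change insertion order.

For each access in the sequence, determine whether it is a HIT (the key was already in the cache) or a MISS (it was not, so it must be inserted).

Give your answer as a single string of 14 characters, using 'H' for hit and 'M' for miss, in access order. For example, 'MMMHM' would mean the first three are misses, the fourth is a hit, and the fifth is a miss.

FIFO simulation (capacity=3):
  1. access 62: MISS. Cache (old->new): [62]
  2. access 62: HIT. Cache (old->new): [62]
  3. access 62: HIT. Cache (old->new): [62]
  4. access 62: HIT. Cache (old->new): [62]
  5. access 62: HIT. Cache (old->new): [62]
  6. access 8: MISS. Cache (old->new): [62 8]
  7. access 62: HIT. Cache (old->new): [62 8]
  8. access 5: MISS. Cache (old->new): [62 8 5]
  9. access 62: HIT. Cache (old->new): [62 8 5]
  10. access 62: HIT. Cache (old->new): [62 8 5]
  11. access 62: HIT. Cache (old->new): [62 8 5]
  12. access 62: HIT. Cache (old->new): [62 8 5]
  13. access 62: HIT. Cache (old->new): [62 8 5]
  14. access 5: HIT. Cache (old->new): [62 8 5]
Total: 11 hits, 3 misses, 0 evictions

Answer: MHHHHMHMHHHHHH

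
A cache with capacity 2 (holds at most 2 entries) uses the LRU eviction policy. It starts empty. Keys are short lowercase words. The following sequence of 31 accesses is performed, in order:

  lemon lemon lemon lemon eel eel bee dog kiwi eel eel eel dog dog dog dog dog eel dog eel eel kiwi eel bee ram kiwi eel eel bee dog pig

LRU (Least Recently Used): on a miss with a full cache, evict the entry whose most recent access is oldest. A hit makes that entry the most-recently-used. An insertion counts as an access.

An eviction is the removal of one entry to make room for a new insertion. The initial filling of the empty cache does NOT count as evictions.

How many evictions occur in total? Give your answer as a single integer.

LRU simulation (capacity=2):
  1. access lemon: MISS. Cache (LRU->MRU): [lemon]
  2. access lemon: HIT. Cache (LRU->MRU): [lemon]
  3. access lemon: HIT. Cache (LRU->MRU): [lemon]
  4. access lemon: HIT. Cache (LRU->MRU): [lemon]
  5. access eel: MISS. Cache (LRU->MRU): [lemon eel]
  6. access eel: HIT. Cache (LRU->MRU): [lemon eel]
  7. access bee: MISS, evict lemon. Cache (LRU->MRU): [eel bee]
  8. access dog: MISS, evict eel. Cache (LRU->MRU): [bee dog]
  9. access kiwi: MISS, evict bee. Cache (LRU->MRU): [dog kiwi]
  10. access eel: MISS, evict dog. Cache (LRU->MRU): [kiwi eel]
  11. access eel: HIT. Cache (LRU->MRU): [kiwi eel]
  12. access eel: HIT. Cache (LRU->MRU): [kiwi eel]
  13. access dog: MISS, evict kiwi. Cache (LRU->MRU): [eel dog]
  14. access dog: HIT. Cache (LRU->MRU): [eel dog]
  15. access dog: HIT. Cache (LRU->MRU): [eel dog]
  16. access dog: HIT. Cache (LRU->MRU): [eel dog]
  17. access dog: HIT. Cache (LRU->MRU): [eel dog]
  18. access eel: HIT. Cache (LRU->MRU): [dog eel]
  19. access dog: HIT. Cache (LRU->MRU): [eel dog]
  20. access eel: HIT. Cache (LRU->MRU): [dog eel]
  21. access eel: HIT. Cache (LRU->MRU): [dog eel]
  22. access kiwi: MISS, evict dog. Cache (LRU->MRU): [eel kiwi]
  23. access eel: HIT. Cache (LRU->MRU): [kiwi eel]
  24. access bee: MISS, evict kiwi. Cache (LRU->MRU): [eel bee]
  25. access ram: MISS, evict eel. Cache (LRU->MRU): [bee ram]
  26. access kiwi: MISS, evict bee. Cache (LRU->MRU): [ram kiwi]
  27. access eel: MISS, evict ram. Cache (LRU->MRU): [kiwi eel]
  28. access eel: HIT. Cache (LRU->MRU): [kiwi eel]
  29. access bee: MISS, evict kiwi. Cache (LRU->MRU): [eel bee]
  30. access dog: MISS, evict eel. Cache (LRU->MRU): [bee dog]
  31. access pig: MISS, evict bee. Cache (LRU->MRU): [dog pig]
Total: 16 hits, 15 misses, 13 evictions

Answer: 13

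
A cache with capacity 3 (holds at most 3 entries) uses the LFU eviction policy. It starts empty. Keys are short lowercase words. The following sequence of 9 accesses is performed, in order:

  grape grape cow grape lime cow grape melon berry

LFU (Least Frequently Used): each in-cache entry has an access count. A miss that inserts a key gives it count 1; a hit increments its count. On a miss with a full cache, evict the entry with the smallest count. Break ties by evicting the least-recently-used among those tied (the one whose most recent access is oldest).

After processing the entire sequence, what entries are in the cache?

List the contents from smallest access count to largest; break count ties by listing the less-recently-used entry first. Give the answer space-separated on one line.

LFU simulation (capacity=3):
  1. access grape: MISS. Cache: [grape(c=1)]
  2. access grape: HIT, count now 2. Cache: [grape(c=2)]
  3. access cow: MISS. Cache: [cow(c=1) grape(c=2)]
  4. access grape: HIT, count now 3. Cache: [cow(c=1) grape(c=3)]
  5. access lime: MISS. Cache: [cow(c=1) lime(c=1) grape(c=3)]
  6. access cow: HIT, count now 2. Cache: [lime(c=1) cow(c=2) grape(c=3)]
  7. access grape: HIT, count now 4. Cache: [lime(c=1) cow(c=2) grape(c=4)]
  8. access melon: MISS, evict lime(c=1). Cache: [melon(c=1) cow(c=2) grape(c=4)]
  9. access berry: MISS, evict melon(c=1). Cache: [berry(c=1) cow(c=2) grape(c=4)]
Total: 4 hits, 5 misses, 2 evictions

Answer: berry cow grape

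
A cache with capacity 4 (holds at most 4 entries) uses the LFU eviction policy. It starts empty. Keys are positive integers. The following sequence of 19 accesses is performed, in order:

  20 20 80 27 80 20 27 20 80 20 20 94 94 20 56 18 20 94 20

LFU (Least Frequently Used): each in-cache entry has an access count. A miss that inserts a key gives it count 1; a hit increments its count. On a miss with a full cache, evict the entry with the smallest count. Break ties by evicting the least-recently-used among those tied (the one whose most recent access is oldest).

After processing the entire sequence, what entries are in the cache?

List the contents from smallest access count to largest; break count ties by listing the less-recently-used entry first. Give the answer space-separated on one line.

LFU simulation (capacity=4):
  1. access 20: MISS. Cache: [20(c=1)]
  2. access 20: HIT, count now 2. Cache: [20(c=2)]
  3. access 80: MISS. Cache: [80(c=1) 20(c=2)]
  4. access 27: MISS. Cache: [80(c=1) 27(c=1) 20(c=2)]
  5. access 80: HIT, count now 2. Cache: [27(c=1) 20(c=2) 80(c=2)]
  6. access 20: HIT, count now 3. Cache: [27(c=1) 80(c=2) 20(c=3)]
  7. access 27: HIT, count now 2. Cache: [80(c=2) 27(c=2) 20(c=3)]
  8. access 20: HIT, count now 4. Cache: [80(c=2) 27(c=2) 20(c=4)]
  9. access 80: HIT, count now 3. Cache: [27(c=2) 80(c=3) 20(c=4)]
  10. access 20: HIT, count now 5. Cache: [27(c=2) 80(c=3) 20(c=5)]
  11. access 20: HIT, count now 6. Cache: [27(c=2) 80(c=3) 20(c=6)]
  12. access 94: MISS. Cache: [94(c=1) 27(c=2) 80(c=3) 20(c=6)]
  13. access 94: HIT, count now 2. Cache: [27(c=2) 94(c=2) 80(c=3) 20(c=6)]
  14. access 20: HIT, count now 7. Cache: [27(c=2) 94(c=2) 80(c=3) 20(c=7)]
  15. access 56: MISS, evict 27(c=2). Cache: [56(c=1) 94(c=2) 80(c=3) 20(c=7)]
  16. access 18: MISS, evict 56(c=1). Cache: [18(c=1) 94(c=2) 80(c=3) 20(c=7)]
  17. access 20: HIT, count now 8. Cache: [18(c=1) 94(c=2) 80(c=3) 20(c=8)]
  18. access 94: HIT, count now 3. Cache: [18(c=1) 80(c=3) 94(c=3) 20(c=8)]
  19. access 20: HIT, count now 9. Cache: [18(c=1) 80(c=3) 94(c=3) 20(c=9)]
Total: 13 hits, 6 misses, 2 evictions

Answer: 18 80 94 20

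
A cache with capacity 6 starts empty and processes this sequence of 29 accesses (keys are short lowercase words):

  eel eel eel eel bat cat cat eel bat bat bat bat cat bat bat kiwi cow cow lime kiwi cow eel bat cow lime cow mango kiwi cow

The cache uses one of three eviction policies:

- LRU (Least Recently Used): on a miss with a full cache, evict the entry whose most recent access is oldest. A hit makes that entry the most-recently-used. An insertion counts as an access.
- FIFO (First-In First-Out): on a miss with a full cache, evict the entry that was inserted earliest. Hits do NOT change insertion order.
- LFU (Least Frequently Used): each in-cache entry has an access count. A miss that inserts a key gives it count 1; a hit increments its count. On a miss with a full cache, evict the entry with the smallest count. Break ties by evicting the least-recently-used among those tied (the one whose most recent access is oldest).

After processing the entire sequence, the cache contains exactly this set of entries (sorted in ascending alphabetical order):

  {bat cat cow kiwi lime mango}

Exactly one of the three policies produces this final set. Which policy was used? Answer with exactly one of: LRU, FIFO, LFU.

Simulating under each policy and comparing final sets:
  LRU: final set = {bat cow eel kiwi lime mango} -> differs
  FIFO: final set = {bat cat cow kiwi lime mango} -> MATCHES target
  LFU: final set = {bat cat cow eel kiwi lime} -> differs
Only FIFO produces the target set.

Answer: FIFO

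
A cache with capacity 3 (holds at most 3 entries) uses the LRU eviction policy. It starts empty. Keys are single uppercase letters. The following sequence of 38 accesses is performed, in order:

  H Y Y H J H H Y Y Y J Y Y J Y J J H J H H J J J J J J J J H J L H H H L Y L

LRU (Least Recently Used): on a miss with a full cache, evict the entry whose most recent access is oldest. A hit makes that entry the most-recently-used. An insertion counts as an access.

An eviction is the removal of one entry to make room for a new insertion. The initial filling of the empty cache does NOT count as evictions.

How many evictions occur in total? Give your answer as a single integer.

LRU simulation (capacity=3):
  1. access H: MISS. Cache (LRU->MRU): [H]
  2. access Y: MISS. Cache (LRU->MRU): [H Y]
  3. access Y: HIT. Cache (LRU->MRU): [H Y]
  4. access H: HIT. Cache (LRU->MRU): [Y H]
  5. access J: MISS. Cache (LRU->MRU): [Y H J]
  6. access H: HIT. Cache (LRU->MRU): [Y J H]
  7. access H: HIT. Cache (LRU->MRU): [Y J H]
  8. access Y: HIT. Cache (LRU->MRU): [J H Y]
  9. access Y: HIT. Cache (LRU->MRU): [J H Y]
  10. access Y: HIT. Cache (LRU->MRU): [J H Y]
  11. access J: HIT. Cache (LRU->MRU): [H Y J]
  12. access Y: HIT. Cache (LRU->MRU): [H J Y]
  13. access Y: HIT. Cache (LRU->MRU): [H J Y]
  14. access J: HIT. Cache (LRU->MRU): [H Y J]
  15. access Y: HIT. Cache (LRU->MRU): [H J Y]
  16. access J: HIT. Cache (LRU->MRU): [H Y J]
  17. access J: HIT. Cache (LRU->MRU): [H Y J]
  18. access H: HIT. Cache (LRU->MRU): [Y J H]
  19. access J: HIT. Cache (LRU->MRU): [Y H J]
  20. access H: HIT. Cache (LRU->MRU): [Y J H]
  21. access H: HIT. Cache (LRU->MRU): [Y J H]
  22. access J: HIT. Cache (LRU->MRU): [Y H J]
  23. access J: HIT. Cache (LRU->MRU): [Y H J]
  24. access J: HIT. Cache (LRU->MRU): [Y H J]
  25. access J: HIT. Cache (LRU->MRU): [Y H J]
  26. access J: HIT. Cache (LRU->MRU): [Y H J]
  27. access J: HIT. Cache (LRU->MRU): [Y H J]
  28. access J: HIT. Cache (LRU->MRU): [Y H J]
  29. access J: HIT. Cache (LRU->MRU): [Y H J]
  30. access H: HIT. Cache (LRU->MRU): [Y J H]
  31. access J: HIT. Cache (LRU->MRU): [Y H J]
  32. access L: MISS, evict Y. Cache (LRU->MRU): [H J L]
  33. access H: HIT. Cache (LRU->MRU): [J L H]
  34. access H: HIT. Cache (LRU->MRU): [J L H]
  35. access H: HIT. Cache (LRU->MRU): [J L H]
  36. access L: HIT. Cache (LRU->MRU): [J H L]
  37. access Y: MISS, evict J. Cache (LRU->MRU): [H L Y]
  38. access L: HIT. Cache (LRU->MRU): [H Y L]
Total: 33 hits, 5 misses, 2 evictions

Answer: 2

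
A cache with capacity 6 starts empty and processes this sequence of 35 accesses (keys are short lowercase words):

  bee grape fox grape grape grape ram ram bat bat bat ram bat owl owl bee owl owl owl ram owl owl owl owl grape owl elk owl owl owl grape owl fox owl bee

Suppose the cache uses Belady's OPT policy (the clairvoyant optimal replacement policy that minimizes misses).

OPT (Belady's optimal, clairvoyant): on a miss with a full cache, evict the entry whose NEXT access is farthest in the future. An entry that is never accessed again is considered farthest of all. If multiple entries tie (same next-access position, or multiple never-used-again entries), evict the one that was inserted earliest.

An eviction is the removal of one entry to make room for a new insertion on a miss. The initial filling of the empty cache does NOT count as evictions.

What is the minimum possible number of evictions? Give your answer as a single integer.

Answer: 1

Derivation:
OPT (Belady) simulation (capacity=6):
  1. access bee: MISS. Cache: [bee]
  2. access grape: MISS. Cache: [bee grape]
  3. access fox: MISS. Cache: [bee grape fox]
  4. access grape: HIT. Next use of grape: step 5. Cache: [bee grape fox]
  5. access grape: HIT. Next use of grape: step 6. Cache: [bee grape fox]
  6. access grape: HIT. Next use of grape: step 25. Cache: [bee grape fox]
  7. access ram: MISS. Cache: [bee grape fox ram]
  8. access ram: HIT. Next use of ram: step 12. Cache: [bee grape fox ram]
  9. access bat: MISS. Cache: [bee grape fox ram bat]
  10. access bat: HIT. Next use of bat: step 11. Cache: [bee grape fox ram bat]
  11. access bat: HIT. Next use of bat: step 13. Cache: [bee grape fox ram bat]
  12. access ram: HIT. Next use of ram: step 20. Cache: [bee grape fox ram bat]
  13. access bat: HIT. Next use of bat: never. Cache: [bee grape fox ram bat]
  14. access owl: MISS. Cache: [bee grape fox ram bat owl]
  15. access owl: HIT. Next use of owl: step 17. Cache: [bee grape fox ram bat owl]
  16. access bee: HIT. Next use of bee: step 35. Cache: [bee grape fox ram bat owl]
  17. access owl: HIT. Next use of owl: step 18. Cache: [bee grape fox ram bat owl]
  18. access owl: HIT. Next use of owl: step 19. Cache: [bee grape fox ram bat owl]
  19. access owl: HIT. Next use of owl: step 21. Cache: [bee grape fox ram bat owl]
  20. access ram: HIT. Next use of ram: never. Cache: [bee grape fox ram bat owl]
  21. access owl: HIT. Next use of owl: step 22. Cache: [bee grape fox ram bat owl]
  22. access owl: HIT. Next use of owl: step 23. Cache: [bee grape fox ram bat owl]
  23. access owl: HIT. Next use of owl: step 24. Cache: [bee grape fox ram bat owl]
  24. access owl: HIT. Next use of owl: step 26. Cache: [bee grape fox ram bat owl]
  25. access grape: HIT. Next use of grape: step 31. Cache: [bee grape fox ram bat owl]
  26. access owl: HIT. Next use of owl: step 28. Cache: [bee grape fox ram bat owl]
  27. access elk: MISS, evict ram (next use: never). Cache: [bee grape fox bat owl elk]
  28. access owl: HIT. Next use of owl: step 29. Cache: [bee grape fox bat owl elk]
  29. access owl: HIT. Next use of owl: step 30. Cache: [bee grape fox bat owl elk]
  30. access owl: HIT. Next use of owl: step 32. Cache: [bee grape fox bat owl elk]
  31. access grape: HIT. Next use of grape: never. Cache: [bee grape fox bat owl elk]
  32. access owl: HIT. Next use of owl: step 34. Cache: [bee grape fox bat owl elk]
  33. access fox: HIT. Next use of fox: never. Cache: [bee grape fox bat owl elk]
  34. access owl: HIT. Next use of owl: never. Cache: [bee grape fox bat owl elk]
  35. access bee: HIT. Next use of bee: never. Cache: [bee grape fox bat owl elk]
Total: 28 hits, 7 misses, 1 evictions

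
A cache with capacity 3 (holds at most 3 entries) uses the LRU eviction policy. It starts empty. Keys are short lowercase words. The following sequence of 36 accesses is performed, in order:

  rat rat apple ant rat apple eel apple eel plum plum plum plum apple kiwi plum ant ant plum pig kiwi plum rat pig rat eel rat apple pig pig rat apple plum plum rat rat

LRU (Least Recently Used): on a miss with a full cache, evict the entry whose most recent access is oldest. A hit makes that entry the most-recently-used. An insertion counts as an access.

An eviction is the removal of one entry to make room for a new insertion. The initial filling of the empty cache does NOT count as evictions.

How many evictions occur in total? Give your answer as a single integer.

LRU simulation (capacity=3):
  1. access rat: MISS. Cache (LRU->MRU): [rat]
  2. access rat: HIT. Cache (LRU->MRU): [rat]
  3. access apple: MISS. Cache (LRU->MRU): [rat apple]
  4. access ant: MISS. Cache (LRU->MRU): [rat apple ant]
  5. access rat: HIT. Cache (LRU->MRU): [apple ant rat]
  6. access apple: HIT. Cache (LRU->MRU): [ant rat apple]
  7. access eel: MISS, evict ant. Cache (LRU->MRU): [rat apple eel]
  8. access apple: HIT. Cache (LRU->MRU): [rat eel apple]
  9. access eel: HIT. Cache (LRU->MRU): [rat apple eel]
  10. access plum: MISS, evict rat. Cache (LRU->MRU): [apple eel plum]
  11. access plum: HIT. Cache (LRU->MRU): [apple eel plum]
  12. access plum: HIT. Cache (LRU->MRU): [apple eel plum]
  13. access plum: HIT. Cache (LRU->MRU): [apple eel plum]
  14. access apple: HIT. Cache (LRU->MRU): [eel plum apple]
  15. access kiwi: MISS, evict eel. Cache (LRU->MRU): [plum apple kiwi]
  16. access plum: HIT. Cache (LRU->MRU): [apple kiwi plum]
  17. access ant: MISS, evict apple. Cache (LRU->MRU): [kiwi plum ant]
  18. access ant: HIT. Cache (LRU->MRU): [kiwi plum ant]
  19. access plum: HIT. Cache (LRU->MRU): [kiwi ant plum]
  20. access pig: MISS, evict kiwi. Cache (LRU->MRU): [ant plum pig]
  21. access kiwi: MISS, evict ant. Cache (LRU->MRU): [plum pig kiwi]
  22. access plum: HIT. Cache (LRU->MRU): [pig kiwi plum]
  23. access rat: MISS, evict pig. Cache (LRU->MRU): [kiwi plum rat]
  24. access pig: MISS, evict kiwi. Cache (LRU->MRU): [plum rat pig]
  25. access rat: HIT. Cache (LRU->MRU): [plum pig rat]
  26. access eel: MISS, evict plum. Cache (LRU->MRU): [pig rat eel]
  27. access rat: HIT. Cache (LRU->MRU): [pig eel rat]
  28. access apple: MISS, evict pig. Cache (LRU->MRU): [eel rat apple]
  29. access pig: MISS, evict eel. Cache (LRU->MRU): [rat apple pig]
  30. access pig: HIT. Cache (LRU->MRU): [rat apple pig]
  31. access rat: HIT. Cache (LRU->MRU): [apple pig rat]
  32. access apple: HIT. Cache (LRU->MRU): [pig rat apple]
  33. access plum: MISS, evict pig. Cache (LRU->MRU): [rat apple plum]
  34. access plum: HIT. Cache (LRU->MRU): [rat apple plum]
  35. access rat: HIT. Cache (LRU->MRU): [apple plum rat]
  36. access rat: HIT. Cache (LRU->MRU): [apple plum rat]
Total: 21 hits, 15 misses, 12 evictions

Answer: 12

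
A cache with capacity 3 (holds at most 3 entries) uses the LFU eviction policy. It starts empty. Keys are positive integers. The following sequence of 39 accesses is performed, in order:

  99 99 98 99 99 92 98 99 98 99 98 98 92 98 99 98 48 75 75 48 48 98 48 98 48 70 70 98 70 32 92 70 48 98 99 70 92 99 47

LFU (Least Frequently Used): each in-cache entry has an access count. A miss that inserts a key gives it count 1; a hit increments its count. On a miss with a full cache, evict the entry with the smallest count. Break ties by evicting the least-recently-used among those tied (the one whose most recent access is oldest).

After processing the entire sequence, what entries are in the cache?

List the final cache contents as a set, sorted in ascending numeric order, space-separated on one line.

LFU simulation (capacity=3):
  1. access 99: MISS. Cache: [99(c=1)]
  2. access 99: HIT, count now 2. Cache: [99(c=2)]
  3. access 98: MISS. Cache: [98(c=1) 99(c=2)]
  4. access 99: HIT, count now 3. Cache: [98(c=1) 99(c=3)]
  5. access 99: HIT, count now 4. Cache: [98(c=1) 99(c=4)]
  6. access 92: MISS. Cache: [98(c=1) 92(c=1) 99(c=4)]
  7. access 98: HIT, count now 2. Cache: [92(c=1) 98(c=2) 99(c=4)]
  8. access 99: HIT, count now 5. Cache: [92(c=1) 98(c=2) 99(c=5)]
  9. access 98: HIT, count now 3. Cache: [92(c=1) 98(c=3) 99(c=5)]
  10. access 99: HIT, count now 6. Cache: [92(c=1) 98(c=3) 99(c=6)]
  11. access 98: HIT, count now 4. Cache: [92(c=1) 98(c=4) 99(c=6)]
  12. access 98: HIT, count now 5. Cache: [92(c=1) 98(c=5) 99(c=6)]
  13. access 92: HIT, count now 2. Cache: [92(c=2) 98(c=5) 99(c=6)]
  14. access 98: HIT, count now 6. Cache: [92(c=2) 99(c=6) 98(c=6)]
  15. access 99: HIT, count now 7. Cache: [92(c=2) 98(c=6) 99(c=7)]
  16. access 98: HIT, count now 7. Cache: [92(c=2) 99(c=7) 98(c=7)]
  17. access 48: MISS, evict 92(c=2). Cache: [48(c=1) 99(c=7) 98(c=7)]
  18. access 75: MISS, evict 48(c=1). Cache: [75(c=1) 99(c=7) 98(c=7)]
  19. access 75: HIT, count now 2. Cache: [75(c=2) 99(c=7) 98(c=7)]
  20. access 48: MISS, evict 75(c=2). Cache: [48(c=1) 99(c=7) 98(c=7)]
  21. access 48: HIT, count now 2. Cache: [48(c=2) 99(c=7) 98(c=7)]
  22. access 98: HIT, count now 8. Cache: [48(c=2) 99(c=7) 98(c=8)]
  23. access 48: HIT, count now 3. Cache: [48(c=3) 99(c=7) 98(c=8)]
  24. access 98: HIT, count now 9. Cache: [48(c=3) 99(c=7) 98(c=9)]
  25. access 48: HIT, count now 4. Cache: [48(c=4) 99(c=7) 98(c=9)]
  26. access 70: MISS, evict 48(c=4). Cache: [70(c=1) 99(c=7) 98(c=9)]
  27. access 70: HIT, count now 2. Cache: [70(c=2) 99(c=7) 98(c=9)]
  28. access 98: HIT, count now 10. Cache: [70(c=2) 99(c=7) 98(c=10)]
  29. access 70: HIT, count now 3. Cache: [70(c=3) 99(c=7) 98(c=10)]
  30. access 32: MISS, evict 70(c=3). Cache: [32(c=1) 99(c=7) 98(c=10)]
  31. access 92: MISS, evict 32(c=1). Cache: [92(c=1) 99(c=7) 98(c=10)]
  32. access 70: MISS, evict 92(c=1). Cache: [70(c=1) 99(c=7) 98(c=10)]
  33. access 48: MISS, evict 70(c=1). Cache: [48(c=1) 99(c=7) 98(c=10)]
  34. access 98: HIT, count now 11. Cache: [48(c=1) 99(c=7) 98(c=11)]
  35. access 99: HIT, count now 8. Cache: [48(c=1) 99(c=8) 98(c=11)]
  36. access 70: MISS, evict 48(c=1). Cache: [70(c=1) 99(c=8) 98(c=11)]
  37. access 92: MISS, evict 70(c=1). Cache: [92(c=1) 99(c=8) 98(c=11)]
  38. access 99: HIT, count now 9. Cache: [92(c=1) 99(c=9) 98(c=11)]
  39. access 47: MISS, evict 92(c=1). Cache: [47(c=1) 99(c=9) 98(c=11)]
Total: 25 hits, 14 misses, 11 evictions

Answer: 47 98 99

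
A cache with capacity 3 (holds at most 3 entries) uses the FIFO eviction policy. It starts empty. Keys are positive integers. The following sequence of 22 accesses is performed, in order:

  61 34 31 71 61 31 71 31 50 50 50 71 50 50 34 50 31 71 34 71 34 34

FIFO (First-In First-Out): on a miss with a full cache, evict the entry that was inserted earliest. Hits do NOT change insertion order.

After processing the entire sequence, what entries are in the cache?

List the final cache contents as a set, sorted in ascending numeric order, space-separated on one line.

FIFO simulation (capacity=3):
  1. access 61: MISS. Cache (old->new): [61]
  2. access 34: MISS. Cache (old->new): [61 34]
  3. access 31: MISS. Cache (old->new): [61 34 31]
  4. access 71: MISS, evict 61. Cache (old->new): [34 31 71]
  5. access 61: MISS, evict 34. Cache (old->new): [31 71 61]
  6. access 31: HIT. Cache (old->new): [31 71 61]
  7. access 71: HIT. Cache (old->new): [31 71 61]
  8. access 31: HIT. Cache (old->new): [31 71 61]
  9. access 50: MISS, evict 31. Cache (old->new): [71 61 50]
  10. access 50: HIT. Cache (old->new): [71 61 50]
  11. access 50: HIT. Cache (old->new): [71 61 50]
  12. access 71: HIT. Cache (old->new): [71 61 50]
  13. access 50: HIT. Cache (old->new): [71 61 50]
  14. access 50: HIT. Cache (old->new): [71 61 50]
  15. access 34: MISS, evict 71. Cache (old->new): [61 50 34]
  16. access 50: HIT. Cache (old->new): [61 50 34]
  17. access 31: MISS, evict 61. Cache (old->new): [50 34 31]
  18. access 71: MISS, evict 50. Cache (old->new): [34 31 71]
  19. access 34: HIT. Cache (old->new): [34 31 71]
  20. access 71: HIT. Cache (old->new): [34 31 71]
  21. access 34: HIT. Cache (old->new): [34 31 71]
  22. access 34: HIT. Cache (old->new): [34 31 71]
Total: 13 hits, 9 misses, 6 evictions

Answer: 31 34 71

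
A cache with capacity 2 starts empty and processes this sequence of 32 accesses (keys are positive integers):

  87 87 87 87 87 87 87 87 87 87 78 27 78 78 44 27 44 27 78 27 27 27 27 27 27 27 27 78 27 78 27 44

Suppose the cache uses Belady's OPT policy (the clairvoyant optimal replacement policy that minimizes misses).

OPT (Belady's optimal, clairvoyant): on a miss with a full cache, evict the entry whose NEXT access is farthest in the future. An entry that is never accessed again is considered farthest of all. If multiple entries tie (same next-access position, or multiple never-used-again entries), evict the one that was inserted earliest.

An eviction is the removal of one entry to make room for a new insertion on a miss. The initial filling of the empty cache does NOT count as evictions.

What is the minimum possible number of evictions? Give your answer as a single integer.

Answer: 4

Derivation:
OPT (Belady) simulation (capacity=2):
  1. access 87: MISS. Cache: [87]
  2. access 87: HIT. Next use of 87: step 3. Cache: [87]
  3. access 87: HIT. Next use of 87: step 4. Cache: [87]
  4. access 87: HIT. Next use of 87: step 5. Cache: [87]
  5. access 87: HIT. Next use of 87: step 6. Cache: [87]
  6. access 87: HIT. Next use of 87: step 7. Cache: [87]
  7. access 87: HIT. Next use of 87: step 8. Cache: [87]
  8. access 87: HIT. Next use of 87: step 9. Cache: [87]
  9. access 87: HIT. Next use of 87: step 10. Cache: [87]
  10. access 87: HIT. Next use of 87: never. Cache: [87]
  11. access 78: MISS. Cache: [87 78]
  12. access 27: MISS, evict 87 (next use: never). Cache: [78 27]
  13. access 78: HIT. Next use of 78: step 14. Cache: [78 27]
  14. access 78: HIT. Next use of 78: step 19. Cache: [78 27]
  15. access 44: MISS, evict 78 (next use: step 19). Cache: [27 44]
  16. access 27: HIT. Next use of 27: step 18. Cache: [27 44]
  17. access 44: HIT. Next use of 44: step 32. Cache: [27 44]
  18. access 27: HIT. Next use of 27: step 20. Cache: [27 44]
  19. access 78: MISS, evict 44 (next use: step 32). Cache: [27 78]
  20. access 27: HIT. Next use of 27: step 21. Cache: [27 78]
  21. access 27: HIT. Next use of 27: step 22. Cache: [27 78]
  22. access 27: HIT. Next use of 27: step 23. Cache: [27 78]
  23. access 27: HIT. Next use of 27: step 24. Cache: [27 78]
  24. access 27: HIT. Next use of 27: step 25. Cache: [27 78]
  25. access 27: HIT. Next use of 27: step 26. Cache: [27 78]
  26. access 27: HIT. Next use of 27: step 27. Cache: [27 78]
  27. access 27: HIT. Next use of 27: step 29. Cache: [27 78]
  28. access 78: HIT. Next use of 78: step 30. Cache: [27 78]
  29. access 27: HIT. Next use of 27: step 31. Cache: [27 78]
  30. access 78: HIT. Next use of 78: never. Cache: [27 78]
  31. access 27: HIT. Next use of 27: never. Cache: [27 78]
  32. access 44: MISS, evict 27 (next use: never). Cache: [78 44]
Total: 26 hits, 6 misses, 4 evictions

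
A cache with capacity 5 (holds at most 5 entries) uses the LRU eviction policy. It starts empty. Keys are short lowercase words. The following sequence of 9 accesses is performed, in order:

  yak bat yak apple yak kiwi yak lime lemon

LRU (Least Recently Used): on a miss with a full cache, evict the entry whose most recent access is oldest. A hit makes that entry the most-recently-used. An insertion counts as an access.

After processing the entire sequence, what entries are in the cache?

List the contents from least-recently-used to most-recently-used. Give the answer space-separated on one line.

LRU simulation (capacity=5):
  1. access yak: MISS. Cache (LRU->MRU): [yak]
  2. access bat: MISS. Cache (LRU->MRU): [yak bat]
  3. access yak: HIT. Cache (LRU->MRU): [bat yak]
  4. access apple: MISS. Cache (LRU->MRU): [bat yak apple]
  5. access yak: HIT. Cache (LRU->MRU): [bat apple yak]
  6. access kiwi: MISS. Cache (LRU->MRU): [bat apple yak kiwi]
  7. access yak: HIT. Cache (LRU->MRU): [bat apple kiwi yak]
  8. access lime: MISS. Cache (LRU->MRU): [bat apple kiwi yak lime]
  9. access lemon: MISS, evict bat. Cache (LRU->MRU): [apple kiwi yak lime lemon]
Total: 3 hits, 6 misses, 1 evictions

Answer: apple kiwi yak lime lemon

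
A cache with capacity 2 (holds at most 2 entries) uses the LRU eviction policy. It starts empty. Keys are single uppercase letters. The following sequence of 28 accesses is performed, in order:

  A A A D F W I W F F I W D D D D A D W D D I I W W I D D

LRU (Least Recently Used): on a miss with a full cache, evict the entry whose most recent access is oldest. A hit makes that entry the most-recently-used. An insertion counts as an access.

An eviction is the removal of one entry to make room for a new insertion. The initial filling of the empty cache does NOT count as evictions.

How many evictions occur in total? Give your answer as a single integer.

LRU simulation (capacity=2):
  1. access A: MISS. Cache (LRU->MRU): [A]
  2. access A: HIT. Cache (LRU->MRU): [A]
  3. access A: HIT. Cache (LRU->MRU): [A]
  4. access D: MISS. Cache (LRU->MRU): [A D]
  5. access F: MISS, evict A. Cache (LRU->MRU): [D F]
  6. access W: MISS, evict D. Cache (LRU->MRU): [F W]
  7. access I: MISS, evict F. Cache (LRU->MRU): [W I]
  8. access W: HIT. Cache (LRU->MRU): [I W]
  9. access F: MISS, evict I. Cache (LRU->MRU): [W F]
  10. access F: HIT. Cache (LRU->MRU): [W F]
  11. access I: MISS, evict W. Cache (LRU->MRU): [F I]
  12. access W: MISS, evict F. Cache (LRU->MRU): [I W]
  13. access D: MISS, evict I. Cache (LRU->MRU): [W D]
  14. access D: HIT. Cache (LRU->MRU): [W D]
  15. access D: HIT. Cache (LRU->MRU): [W D]
  16. access D: HIT. Cache (LRU->MRU): [W D]
  17. access A: MISS, evict W. Cache (LRU->MRU): [D A]
  18. access D: HIT. Cache (LRU->MRU): [A D]
  19. access W: MISS, evict A. Cache (LRU->MRU): [D W]
  20. access D: HIT. Cache (LRU->MRU): [W D]
  21. access D: HIT. Cache (LRU->MRU): [W D]
  22. access I: MISS, evict W. Cache (LRU->MRU): [D I]
  23. access I: HIT. Cache (LRU->MRU): [D I]
  24. access W: MISS, evict D. Cache (LRU->MRU): [I W]
  25. access W: HIT. Cache (LRU->MRU): [I W]
  26. access I: HIT. Cache (LRU->MRU): [W I]
  27. access D: MISS, evict W. Cache (LRU->MRU): [I D]
  28. access D: HIT. Cache (LRU->MRU): [I D]
Total: 14 hits, 14 misses, 12 evictions

Answer: 12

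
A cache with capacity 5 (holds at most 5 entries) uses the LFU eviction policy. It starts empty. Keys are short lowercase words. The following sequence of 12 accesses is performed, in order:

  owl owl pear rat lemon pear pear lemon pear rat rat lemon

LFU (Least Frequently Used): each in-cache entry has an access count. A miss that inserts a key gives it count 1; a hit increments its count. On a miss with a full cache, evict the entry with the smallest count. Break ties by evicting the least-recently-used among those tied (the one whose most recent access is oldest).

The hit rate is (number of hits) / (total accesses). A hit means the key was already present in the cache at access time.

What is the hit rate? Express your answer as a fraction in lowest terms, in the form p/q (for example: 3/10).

LFU simulation (capacity=5):
  1. access owl: MISS. Cache: [owl(c=1)]
  2. access owl: HIT, count now 2. Cache: [owl(c=2)]
  3. access pear: MISS. Cache: [pear(c=1) owl(c=2)]
  4. access rat: MISS. Cache: [pear(c=1) rat(c=1) owl(c=2)]
  5. access lemon: MISS. Cache: [pear(c=1) rat(c=1) lemon(c=1) owl(c=2)]
  6. access pear: HIT, count now 2. Cache: [rat(c=1) lemon(c=1) owl(c=2) pear(c=2)]
  7. access pear: HIT, count now 3. Cache: [rat(c=1) lemon(c=1) owl(c=2) pear(c=3)]
  8. access lemon: HIT, count now 2. Cache: [rat(c=1) owl(c=2) lemon(c=2) pear(c=3)]
  9. access pear: HIT, count now 4. Cache: [rat(c=1) owl(c=2) lemon(c=2) pear(c=4)]
  10. access rat: HIT, count now 2. Cache: [owl(c=2) lemon(c=2) rat(c=2) pear(c=4)]
  11. access rat: HIT, count now 3. Cache: [owl(c=2) lemon(c=2) rat(c=3) pear(c=4)]
  12. access lemon: HIT, count now 3. Cache: [owl(c=2) rat(c=3) lemon(c=3) pear(c=4)]
Total: 8 hits, 4 misses, 0 evictions

Hit rate = 8/12 = 2/3

Answer: 2/3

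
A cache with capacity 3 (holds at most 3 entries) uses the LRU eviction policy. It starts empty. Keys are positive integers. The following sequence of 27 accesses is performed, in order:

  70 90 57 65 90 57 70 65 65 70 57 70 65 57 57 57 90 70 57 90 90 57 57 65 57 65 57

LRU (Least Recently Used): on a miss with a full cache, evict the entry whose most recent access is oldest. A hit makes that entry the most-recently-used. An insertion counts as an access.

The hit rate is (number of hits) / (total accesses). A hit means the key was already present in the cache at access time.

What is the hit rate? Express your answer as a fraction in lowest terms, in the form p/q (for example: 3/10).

Answer: 2/3

Derivation:
LRU simulation (capacity=3):
  1. access 70: MISS. Cache (LRU->MRU): [70]
  2. access 90: MISS. Cache (LRU->MRU): [70 90]
  3. access 57: MISS. Cache (LRU->MRU): [70 90 57]
  4. access 65: MISS, evict 70. Cache (LRU->MRU): [90 57 65]
  5. access 90: HIT. Cache (LRU->MRU): [57 65 90]
  6. access 57: HIT. Cache (LRU->MRU): [65 90 57]
  7. access 70: MISS, evict 65. Cache (LRU->MRU): [90 57 70]
  8. access 65: MISS, evict 90. Cache (LRU->MRU): [57 70 65]
  9. access 65: HIT. Cache (LRU->MRU): [57 70 65]
  10. access 70: HIT. Cache (LRU->MRU): [57 65 70]
  11. access 57: HIT. Cache (LRU->MRU): [65 70 57]
  12. access 70: HIT. Cache (LRU->MRU): [65 57 70]
  13. access 65: HIT. Cache (LRU->MRU): [57 70 65]
  14. access 57: HIT. Cache (LRU->MRU): [70 65 57]
  15. access 57: HIT. Cache (LRU->MRU): [70 65 57]
  16. access 57: HIT. Cache (LRU->MRU): [70 65 57]
  17. access 90: MISS, evict 70. Cache (LRU->MRU): [65 57 90]
  18. access 70: MISS, evict 65. Cache (LRU->MRU): [57 90 70]
  19. access 57: HIT. Cache (LRU->MRU): [90 70 57]
  20. access 90: HIT. Cache (LRU->MRU): [70 57 90]
  21. access 90: HIT. Cache (LRU->MRU): [70 57 90]
  22. access 57: HIT. Cache (LRU->MRU): [70 90 57]
  23. access 57: HIT. Cache (LRU->MRU): [70 90 57]
  24. access 65: MISS, evict 70. Cache (LRU->MRU): [90 57 65]
  25. access 57: HIT. Cache (LRU->MRU): [90 65 57]
  26. access 65: HIT. Cache (LRU->MRU): [90 57 65]
  27. access 57: HIT. Cache (LRU->MRU): [90 65 57]
Total: 18 hits, 9 misses, 6 evictions

Hit rate = 18/27 = 2/3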